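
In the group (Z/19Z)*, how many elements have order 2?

1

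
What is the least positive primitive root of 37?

φ(37) = 37 − 1 = 36 = 2^2 · 3^2.
Test candidates g = 2, 3, … against the prime factors q ∈ {2, 3} of φ(37): g is a generator iff g^(36/q) ≢ 1 for every such q.
g = 2: 2^18 ≡ 36; 2^12 ≡ 26 — none is 1, so 2 is a primitive root.
Hence the least primitive root of 37 is 2.

2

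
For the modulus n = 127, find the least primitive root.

3

φ(127) = 127 − 1 = 126 = 2 · 3^2 · 7.
Test candidates g = 2, 3, … against the prime factors q ∈ {2, 3, 7} of φ(127): g is a generator iff g^(126/q) ≢ 1 for every such q.
g = 2: 2^63 ≡ 1 — hits 1, so not a primitive root.
g = 3: 3^63 ≡ 126; 3^42 ≡ 107; 3^18 ≡ 4 — none is 1, so 3 is a primitive root.
The smallest primitive root modulo 127 is 3.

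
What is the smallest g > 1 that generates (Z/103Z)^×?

φ(103) = 103 − 1 = 102 = 2 · 3 · 17.
g is a primitive root iff g^(102/q) ≢ 1 (mod 103) for each prime q ∈ {2, 3, 17}.
g = 2: 2^51 ≡ 1 — hits 1, so not a primitive root.
g = 3: 3^51 ≡ 102; 3^34 ≡ 1 — hits 1, so not a primitive root.
g = 4: 4^51 ≡ 1 — hits 1, so not a primitive root.
g = 5: 5^51 ≡ 102; 5^34 ≡ 56; 5^6 ≡ 72 — none is 1, so 5 is a primitive root.
Hence the least primitive root of 103 is 5.

5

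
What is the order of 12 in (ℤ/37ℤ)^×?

9

The order of 12 must divide φ(37) = 37 − 1 = 36 = 2^2 · 3^2.
Divisors of 36: 1, 2, 3, 4, 6, 9, 12, 18, 36.
Evaluate successive powers at the divisors of 36:
12^1 ≡ 12 (mod 37)
12^2 ≡ 33 (mod 37)
12^3 ≡ 26 (mod 37)
12^4 ≡ 16 (mod 37)
12^6 ≡ 10 (mod 37)
12^9 ≡ 1 (mod 37) ✓
So ord_37(12) = 9.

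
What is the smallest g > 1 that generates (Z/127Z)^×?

φ(127) = 127 − 1 = 126 = 2 · 3^2 · 7.
Test candidates g = 2, 3, … against the prime factors q ∈ {2, 3, 7} of φ(127): g is a generator iff g^(126/q) ≢ 1 for every such q.
g = 2: 2^63 ≡ 1 — hits 1, so not a primitive root.
g = 3: 3^63 ≡ 126; 3^42 ≡ 107; 3^18 ≡ 4 — none is 1, so 3 is a primitive root.
Hence the least primitive root of 127 is 3.

3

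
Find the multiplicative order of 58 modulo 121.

ord(58) | φ(121) = φ(11^2) = 11·(11−1) = 110 = 2 · 5 · 11.
Divisors of 110: 1, 2, 5, 10, 11, 22, 55, 110.
Test each divisor d:
58^1 ≡ 58 (mod 121)
58^2 ≡ 97 (mod 121)
58^5 ≡ 12 (mod 121)
58^10 ≡ 23 (mod 121)
58^11 ≡ 3 (mod 121)
58^22 ≡ 9 (mod 121)
58^55 ≡ 1 (mod 121) ✓
Hence ord(58) = 55.

55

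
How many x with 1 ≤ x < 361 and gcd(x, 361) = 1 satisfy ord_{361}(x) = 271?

0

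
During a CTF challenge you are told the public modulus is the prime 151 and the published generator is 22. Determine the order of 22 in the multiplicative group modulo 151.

Since 22 ∈ (Z/151Z)^×, its order divides φ(151) = 151 − 1 = 150 = 2 · 3 · 5^2.
Divisors of 150: 1, 2, 3, 5, 6, 10, 15, 25, 30, 50, 75, 150.
Test each divisor d:
22^1 ≡ 22
22^2 ≡ 31
22^3 ≡ 78
22^5 ≡ 2
22^6 ≡ 44
22^10 ≡ 4
22^15 ≡ 8
22^25 ≡ 32
22^30 ≡ 64
22^50 ≡ 118
22^75 ≡ 1
So ord_151(22) = 75.

75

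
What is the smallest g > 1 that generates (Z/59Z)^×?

φ(59) = 59 − 1 = 58 = 2 · 29.
Test candidates g = 2, 3, … against the prime factors q ∈ {2, 29} of φ(59): g is a generator iff g^(58/q) ≢ 1 for every such q.
g = 2: 2^29 ≡ 58; 2^2 ≡ 4 — none is 1, so 2 is a primitive root.
The smallest primitive root modulo 59 is 2.

2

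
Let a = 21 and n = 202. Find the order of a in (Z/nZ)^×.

ord(21) | φ(202) = φ(2)·φ(101) = 1·100 = 100 = 2^2 · 5^2.
Divisors of 100: 1, 2, 4, 5, 10, 20, 25, 50, 100.
Evaluate successive powers at the divisors of 100:
21^1 ≡ 21 (mod 202)
21^2 ≡ 37 (mod 202)
21^4 ≡ 157 (mod 202)
21^5 ≡ 65 (mod 202)
21^10 ≡ 185 (mod 202)
21^20 ≡ 87 (mod 202)
21^25 ≡ 201 (mod 202)
21^50 ≡ 1 (mod 202) ✓
So ord_202(21) = 50.

50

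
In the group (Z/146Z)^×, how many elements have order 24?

8

φ(146) = φ(2)·φ(73) = 1·72 = 72 = 2^3 · 3^2.
(Z/146Z)^× is cyclic (|G| = 72); a cyclic group of order m has exactly φ(d) elements of each order d | m, and none otherwise.
24 = 2^3 · 3 divides 72, and φ(24) = 8.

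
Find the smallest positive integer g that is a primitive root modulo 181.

2

φ(181) = 181 − 1 = 180 = 2^2 · 3^2 · 5.
g is a primitive root iff g^(180/q) ≢ 1 (mod 181) for each prime q ∈ {2, 3, 5}.
g = 2: 2^90 ≡ 180; 2^60 ≡ 48; 2^36 ≡ 59 — none is 1, so 2 is a primitive root.
Hence the least primitive root of 181 is 2.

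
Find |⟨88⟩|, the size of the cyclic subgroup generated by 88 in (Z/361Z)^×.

114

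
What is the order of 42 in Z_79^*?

39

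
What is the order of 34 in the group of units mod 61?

ord(34) | φ(61) = 61 − 1 = 60 = 2^2 · 3 · 5.
Divisors of 60: 1, 2, 3, 4, 5, 6, 10, 12, 15, 20, 30, 60.
Test each divisor d:
34^1 ≡ 34 (mod 61)
34^2 ≡ 58 (mod 61)
34^3 ≡ 20 (mod 61)
34^4 ≡ 9 (mod 61)
34^5 ≡ 1 (mod 61) ✓
Therefore the multiplicative order of 34 modulo 61 is 5.

5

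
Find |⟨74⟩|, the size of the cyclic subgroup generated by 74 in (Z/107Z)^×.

106

The order of 74 must divide φ(107) = 107 − 1 = 106 = 2 · 53.
Divisors of 106: 1, 2, 53, 106.
Evaluate successive powers at the divisors of 106:
74^1 ≡ 74
74^2 ≡ 19
74^53 ≡ 106
74^106 ≡ 1
The smallest such exponent is 106, so the order of 74 is 106.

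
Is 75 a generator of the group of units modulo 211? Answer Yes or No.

Yes

φ(211) = 211 − 1 = 210 = 2 · 3 · 5 · 7.
It suffices to check that the order of 75 is not a proper divisor of 210: compute 75^(210/q) for q ∈ {2, 3, 5, 7}.
75^105 ≡ 210 (mod 211)  [q = 2: ≢ 1 ✓]
75^70 ≡ 196 (mod 211)  [q = 3: ≢ 1 ✓]
75^42 ≡ 55 (mod 211)  [q = 5: ≢ 1 ✓]
75^30 ≡ 58 (mod 211)  [q = 7: ≢ 1 ✓]
None equal 1, so ord_211(75) = 210: 75 is a primitive root.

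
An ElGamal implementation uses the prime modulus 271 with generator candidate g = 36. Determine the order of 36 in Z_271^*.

135

By Lagrange's theorem, ord_271(36) divides φ(271) = 271 − 1 = 270 = 2 · 3^3 · 5.
Divisors of 270: 1, 2, 3, 5, 6, 9, 10, 15, 18, 27, 30, 45, 54, 90, 135, 270.
Evaluate successive powers at the divisors of 270:
36^1 ≡ 36
36^2 ≡ 212
36^3 ≡ 44
36^5 ≡ 114
36^6 ≡ 39
36^9 ≡ 90
36^10 ≡ 259
36^15 ≡ 258
36^18 ≡ 241
36^27 ≡ 10
36^30 ≡ 169
36^45 ≡ 242
36^54 ≡ 100
36^90 ≡ 28
36^135 ≡ 1
Hence ord(36) = 135.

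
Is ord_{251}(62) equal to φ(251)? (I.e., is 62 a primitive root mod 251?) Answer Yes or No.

Yes

φ(251) = 251 − 1 = 250 = 2 · 5^3.
62 is a primitive root mod 251 iff 62^(φ(251)/q) ≢ 1 for every prime q | φ(251), i.e. q ∈ {2, 5}.
62^125 ≡ 250 (mod 251)  [q = 2: ≢ 1 ✓]
62^50 ≡ 219 (mod 251)  [q = 5: ≢ 1 ✓]
None equal 1, so ord_251(62) = 250: 62 is a primitive root.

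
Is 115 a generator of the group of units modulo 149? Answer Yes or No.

Yes

φ(149) = 149 − 1 = 148 = 2^2 · 37.
Test 115^(148/q) mod 149 for each prime factor q of 148:
115^74 ≡ 148 (mod 149)  [q = 2: ≢ 1 ✓]
115^4 ≡ 104 (mod 149)  [q = 37: ≢ 1 ✓]
None equal 1, so ord_149(115) = 148: 115 is a primitive root.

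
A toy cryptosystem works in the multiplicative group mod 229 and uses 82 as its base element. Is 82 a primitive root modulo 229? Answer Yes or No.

No

φ(229) = 229 − 1 = 228 = 2^2 · 3 · 19.
It suffices to check that the order of 82 is not a proper divisor of 228: compute 82^(228/q) for q ∈ {2, 3, 19}.
82^114 ≡ 1 (mod 229)  [q = 2: ≡ 1 ✗]
82^76 ≡ 94 (mod 229)  [q = 3: ≢ 1 ✓]
82^12 ≡ 218 (mod 229)  [q = 19: ≢ 1 ✓]
82^114 ≡ 1 shows ord(82) | 114, strictly less than φ(229); not a primitive root.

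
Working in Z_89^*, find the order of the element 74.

Since 74 ∈ (Z/89Z)^×, its order divides φ(89) = 89 − 1 = 88 = 2^3 · 11.
Divisors of 88: 1, 2, 4, 8, 11, 22, 44, 88.
Evaluate successive powers at the divisors of 88:
74^1 ≡ 74 (mod 89)
74^2 ≡ 47 (mod 89)
74^4 ≡ 73 (mod 89)
74^8 ≡ 78 (mod 89)
74^11 ≡ 12 (mod 89)
74^22 ≡ 55 (mod 89)
74^44 ≡ 88 (mod 89)
74^88 ≡ 1 (mod 89) ✓
So ord_89(74) = 88.

88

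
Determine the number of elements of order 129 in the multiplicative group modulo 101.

0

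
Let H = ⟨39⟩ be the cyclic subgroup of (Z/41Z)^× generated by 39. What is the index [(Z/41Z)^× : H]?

By Lagrange's theorem, ord_41(39) divides φ(41) = 41 − 1 = 40 = 2^3 · 5.
Divisors of 40: 1, 2, 4, 5, 8, 10, 20, 40.
Check 39^d mod 41 for each divisor in increasing order:
39^1 ≡ 39 (mod 41)
39^2 ≡ 4 (mod 41)
39^4 ≡ 16 (mod 41)
39^5 ≡ 9 (mod 41)
39^8 ≡ 10 (mod 41)
39^10 ≡ 40 (mod 41)
39^20 ≡ 1 (mod 41) ✓
So ord_41(39) = 20, hence |⟨39⟩| = 20.
The index is φ(41) / ord(39) = 40 / 20 = 2.

2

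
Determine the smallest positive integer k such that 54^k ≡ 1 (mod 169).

156

ord(54) | φ(169) = φ(13^2) = 13·(13−1) = 156 = 2^2 · 3 · 13.
Divisors of 156: 1, 2, 3, 4, 6, 12, 13, 26, 39, 52, 78, 156.
Evaluate successive powers at the divisors of 156:
54^1 ≡ 54
54^2 ≡ 43
54^3 ≡ 125
54^4 ≡ 159
54^6 ≡ 77
54^12 ≡ 14
54^13 ≡ 80
54^26 ≡ 147
54^39 ≡ 99
54^52 ≡ 146
54^78 ≡ 168
54^156 ≡ 1
So ord_169(54) = 156.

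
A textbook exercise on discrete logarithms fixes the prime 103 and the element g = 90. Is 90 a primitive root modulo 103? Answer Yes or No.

No

φ(103) = 103 − 1 = 102 = 2 · 3 · 17.
Test 90^(102/q) mod 103 for each prime factor q of 102:
90^51 ≡ 102 (mod 103)  [q = 2: ≢ 1 ✓]
90^34 ≡ 1 (mod 103)  [q = 3: ≡ 1 ✗]
90^6 ≡ 23 (mod 103)  [q = 17: ≢ 1 ✓]
90^34 ≡ 1 shows ord(90) | 34, strictly less than φ(103); not a primitive root.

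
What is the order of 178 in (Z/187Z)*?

40

The order of 178 must divide φ(187) = φ(11·17) = (11−1)·(17−1) = 10·16 = 160 = 2^5 · 5.
Divisors of 160: 1, 2, 4, 5, 8, 10, 16, 20, 32, 40, 80, 160.
Check 178^d mod 187 for each divisor in increasing order:
178^1 ≡ 178
178^2 ≡ 81
178^4 ≡ 16
178^5 ≡ 43
178^8 ≡ 69
178^10 ≡ 166
178^16 ≡ 86
178^20 ≡ 67
178^32 ≡ 103
178^40 ≡ 1
So ord_187(178) = 40.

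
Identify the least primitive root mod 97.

5

φ(97) = 97 − 1 = 96 = 2^5 · 3.
Test candidates g = 2, 3, … against the prime factors q ∈ {2, 3} of φ(97): g is a generator iff g^(96/q) ≢ 1 for every such q.
g = 2: 2^48 ≡ 1 — hits 1, so not a primitive root.
g = 3: 3^48 ≡ 1 — hits 1, so not a primitive root.
g = 4: 4^48 ≡ 1 — hits 1, so not a primitive root.
g = 5: 5^48 ≡ 96; 5^32 ≡ 35 — none is 1, so 5 is a primitive root.
Hence the least primitive root of 97 is 5.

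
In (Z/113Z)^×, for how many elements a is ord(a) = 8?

4

φ(113) = 113 − 1 = 112 = 2^4 · 7.
Since (Z/113Z)^× is cyclic of order 112, the number of elements of order d is φ(d) when d | 112 and 0 otherwise.
8 = 2^3 divides 112, and φ(8) = 4.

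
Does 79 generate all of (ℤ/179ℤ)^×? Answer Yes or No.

Yes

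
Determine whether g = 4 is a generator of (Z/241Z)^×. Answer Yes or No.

φ(241) = 241 − 1 = 240 = 2^4 · 3 · 5.
It suffices to check that the order of 4 is not a proper divisor of 240: compute 4^(240/q) for q ∈ {2, 3, 5}.
4^120 ≡ 1 (mod 241)  [q = 2: ≡ 1 ✗]
4^80 ≡ 225 (mod 241)  [q = 3: ≢ 1 ✓]
4^48 ≡ 1 (mod 241)  [q = 5: ≡ 1 ✗]
Since 4^120 ≡ 1, the order of 4 divides 120 < 240, so 4 is not a primitive root.

No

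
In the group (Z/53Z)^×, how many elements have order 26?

φ(53) = 53 − 1 = 52 = 2^2 · 13.
Since (Z/53Z)^× is cyclic of order 52, the number of elements of order d is φ(d) when d | 52 and 0 otherwise.
26 = 2 · 13 divides 52, and φ(26) = 12.

12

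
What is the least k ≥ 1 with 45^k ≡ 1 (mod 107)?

106

ord(45) | φ(107) = 107 − 1 = 106 = 2 · 53.
Divisors of 106: 1, 2, 53, 106.
Test each divisor d:
45^1 ≡ 45 (mod 107)
45^2 ≡ 99 (mod 107)
45^53 ≡ 106 (mod 107)
45^106 ≡ 1 (mod 107) ✓
The smallest such exponent is 106, so the order of 45 is 106.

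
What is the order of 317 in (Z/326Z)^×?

162

Since 317 ∈ (Z/326Z)^×, its order divides φ(326) = φ(2)·φ(163) = 1·162 = 162 = 2 · 3^4.
Divisors of 162: 1, 2, 3, 6, 9, 18, 27, 54, 81, 162.
Check 317^d mod 326 for each divisor in increasing order:
317^1 ≡ 317 (mod 326)
317^2 ≡ 81 (mod 326)
317^3 ≡ 249 (mod 326)
317^6 ≡ 61 (mod 326)
317^9 ≡ 193 (mod 326)
317^18 ≡ 85 (mod 326)
317^27 ≡ 105 (mod 326)
317^54 ≡ 267 (mod 326)
317^81 ≡ 325 (mod 326)
317^162 ≡ 1 (mod 326) ✓
So ord_326(317) = 162.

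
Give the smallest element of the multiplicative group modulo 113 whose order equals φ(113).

φ(113) = 113 − 1 = 112 = 2^4 · 7.
Test candidates g = 2, 3, … against the prime factors q ∈ {2, 7} of φ(113): g is a generator iff g^(112/q) ≢ 1 for every such q.
g = 2: 2^56 ≡ 1 — hits 1, so not a primitive root.
g = 3: 3^56 ≡ 112; 3^16 ≡ 49 — none is 1, so 3 is a primitive root.
The smallest primitive root modulo 113 is 3.

3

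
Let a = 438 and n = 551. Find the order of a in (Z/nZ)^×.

Since 438 ∈ (Z/551Z)^×, its order divides φ(551) = φ(19·29) = (19−1)·(29−1) = 18·28 = 504 = 2^3 · 3^2 · 7.
Divisors of 504: 1, 2, 3, 4, 6, 7, 8, 9, 12, 14, 18, 21, 24, 28, 36, 42, 56, 63, 72, 84, 126, 168, 252, 504.
Check 438^d mod 551 for each divisor in increasing order:
438^1 ≡ 438
438^2 ≡ 96
438^3 ≡ 172
438^4 ≡ 400
438^6 ≡ 381
438^7 ≡ 476
438^8 ≡ 210
438^9 ≡ 514
438^12 ≡ 248
438^14 ≡ 115
438^18 ≡ 267
438^21 ≡ 191
438^24 ≡ 343
438^28 ≡ 1
Hence ord(438) = 28.

28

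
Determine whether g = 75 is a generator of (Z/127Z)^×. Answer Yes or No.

No

φ(127) = 127 − 1 = 126 = 2 · 3^2 · 7.
Test 75^(126/q) mod 127 for each prime factor q of 126:
75^63 ≡ 126 (mod 127)  [q = 2: ≢ 1 ✓]
75^42 ≡ 107 (mod 127)  [q = 3: ≢ 1 ✓]
75^18 ≡ 1 (mod 127)  [q = 7: ≡ 1 ✗]
75^18 ≡ 1 shows ord(75) | 18, strictly less than φ(127); not a primitive root.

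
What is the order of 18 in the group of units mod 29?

28

The order of 18 must divide φ(29) = 29 − 1 = 28 = 2^2 · 7.
Divisors of 28: 1, 2, 4, 7, 14, 28.
Compute 18^d (mod 29) for the divisors d until we hit 1:
18^1 ≡ 18
18^2 ≡ 5
18^4 ≡ 25
18^7 ≡ 17
18^14 ≡ 28
18^28 ≡ 1
Hence ord(18) = 28.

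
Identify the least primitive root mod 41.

6

φ(41) = 41 − 1 = 40 = 2^3 · 5.
Test candidates g = 2, 3, … against the prime factors q ∈ {2, 5} of φ(41): g is a generator iff g^(40/q) ≢ 1 for every such q.
g = 2: 2^20 ≡ 1 — hits 1, so not a primitive root.
g = 3: 3^20 ≡ 40; 3^8 ≡ 1 — hits 1, so not a primitive root.
g = 4: 4^20 ≡ 1 — hits 1, so not a primitive root.
g = 5: 5^20 ≡ 1 — hits 1, so not a primitive root.
g = 6: 6^20 ≡ 40; 6^8 ≡ 10 — none is 1, so 6 is a primitive root.
The smallest primitive root modulo 41 is 6.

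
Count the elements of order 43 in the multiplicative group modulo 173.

42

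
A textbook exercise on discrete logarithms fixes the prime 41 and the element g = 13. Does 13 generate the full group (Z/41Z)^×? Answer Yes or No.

Yes

φ(41) = 41 − 1 = 40 = 2^3 · 5.
It suffices to check that the order of 13 is not a proper divisor of 40: compute 13^(40/q) for q ∈ {2, 5}.
13^20 ≡ 40 (mod 41)  [q = 2: ≢ 1 ✓]
13^8 ≡ 10 (mod 41)  [q = 5: ≢ 1 ✓]
None equal 1, so ord_41(13) = 40: 13 is a primitive root.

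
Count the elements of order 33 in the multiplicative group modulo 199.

φ(199) = 199 − 1 = 198 = 2 · 3^2 · 11.
In a cyclic group of order 198, there are φ(d) elements of order d for each divisor d of 198, and zero for non-divisors.
33 = 3 · 11 divides 198, and φ(33) = 20.

20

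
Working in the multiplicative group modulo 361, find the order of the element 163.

57

ord(163) | φ(361) = φ(19^2) = 19·(19−1) = 342 = 2 · 3^2 · 19.
Divisors of 342: 1, 2, 3, 6, 9, 18, 19, 38, 57, 114, 171, 342.
Compute 163^d (mod 361) for the divisors d until we hit 1:
163^1 ≡ 163 (mod 361)
163^2 ≡ 216 (mod 361)
163^3 ≡ 191 (mod 361)
163^6 ≡ 20 (mod 361)
163^9 ≡ 210 (mod 361)
163^18 ≡ 58 (mod 361)
163^19 ≡ 68 (mod 361)
163^38 ≡ 292 (mod 361)
163^57 ≡ 1 (mod 361) ✓
The smallest such exponent is 57, so the order of 163 is 57.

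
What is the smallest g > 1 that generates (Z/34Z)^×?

φ(34) = φ(2)·φ(17) = 1·16 = 16 = 2^4.
g is a primitive root iff g^(16/q) ≢ 1 (mod 34) for each prime q ∈ {2}.
g = 2: gcd(2, 34) = 2 > 1, not a unit — skip.
g = 3: 3^8 ≡ 33 — none is 1, so 3 is a primitive root.
The smallest primitive root modulo 34 is 3.

3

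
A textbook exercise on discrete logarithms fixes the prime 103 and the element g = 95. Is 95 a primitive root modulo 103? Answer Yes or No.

No

φ(103) = 103 − 1 = 102 = 2 · 3 · 17.
Test 95^(102/q) mod 103 for each prime factor q of 102:
95^51 ≡ 102 (mod 103)  [q = 2: ≢ 1 ✓]
95^34 ≡ 1 (mod 103)  [q = 3: ≡ 1 ✗]
95^6 ≡ 9 (mod 103)  [q = 17: ≢ 1 ✓]
Since 95^34 ≡ 1, the order of 95 divides 34 < 102, so 95 is not a primitive root.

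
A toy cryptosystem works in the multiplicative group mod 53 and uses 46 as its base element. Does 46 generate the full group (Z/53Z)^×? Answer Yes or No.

φ(53) = 53 − 1 = 52 = 2^2 · 13.
It suffices to check that the order of 46 is not a proper divisor of 52: compute 46^(52/q) for q ∈ {2, 13}.
46^26 ≡ 1 (mod 53)  [q = 2: ≡ 1 ✗]
46^4 ≡ 16 (mod 53)  [q = 13: ≢ 1 ✓]
46^26 ≡ 1 shows ord(46) | 26, strictly less than φ(53); not a primitive root.

No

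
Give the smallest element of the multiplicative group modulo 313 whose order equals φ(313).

10

φ(313) = 313 − 1 = 312 = 2^3 · 3 · 13.
Test candidates g = 2, 3, … against the prime factors q ∈ {2, 3, 13} of φ(313): g is a generator iff g^(312/q) ≢ 1 for every such q.
g = 2: 2^156 ≡ 1 — hits 1, so not a primitive root.
g = 3: 3^156 ≡ 1 — hits 1, so not a primitive root.
g = 4: 4^156 ≡ 1 — hits 1, so not a primitive root.
g = 5: 5^156 ≡ 312; 5^104 ≡ 1 — hits 1, so not a primitive root.
g = 6: 6^156 ≡ 1 — hits 1, so not a primitive root.
g = 7: 7^156 ≡ 312; 7^104 ≡ 1 — hits 1, so not a primitive root.
g = 8: 8^156 ≡ 1 — hits 1, so not a primitive root.
g = 9: 9^156 ≡ 1 — hits 1, so not a primitive root.
g = 10: 10^156 ≡ 312; 10^104 ≡ 214; 10^24 ≡ 103 — none is 1, so 10 is a primitive root.
Hence the least primitive root of 313 is 10.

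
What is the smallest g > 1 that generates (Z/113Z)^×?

3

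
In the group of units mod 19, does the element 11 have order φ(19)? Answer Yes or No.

φ(19) = 19 − 1 = 18 = 2 · 3^2.
Test 11^(18/q) mod 19 for each prime factor q of 18:
11^9 ≡ 1 (mod 19)  [q = 2: ≡ 1 ✗]
11^6 ≡ 1 (mod 19)  [q = 3: ≡ 1 ✗]
11^9 ≡ 1 shows ord(11) | 9, strictly less than φ(19); not a primitive root.

No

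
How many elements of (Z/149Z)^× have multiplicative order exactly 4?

2

φ(149) = 149 − 1 = 148 = 2^2 · 37.
In a cyclic group of order 148, there are φ(d) elements of order d for each divisor d of 148, and zero for non-divisors.
4 = 2^2 divides 148, and φ(4) = 2.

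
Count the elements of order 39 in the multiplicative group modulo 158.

24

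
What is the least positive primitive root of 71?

φ(71) = 71 − 1 = 70 = 2 · 5 · 7.
Test candidates g = 2, 3, … against the prime factors q ∈ {2, 5, 7} of φ(71): g is a generator iff g^(70/q) ≢ 1 for every such q.
g = 2: 2^35 ≡ 1 — hits 1, so not a primitive root.
g = 3: 3^35 ≡ 1 — hits 1, so not a primitive root.
g = 4: 4^35 ≡ 1 — hits 1, so not a primitive root.
g = 5: 5^35 ≡ 1 — hits 1, so not a primitive root.
g = 6: 6^35 ≡ 1 — hits 1, so not a primitive root.
g = 7: 7^35 ≡ 70; 7^14 ≡ 54; 7^10 ≡ 45 — none is 1, so 7 is a primitive root.
The smallest primitive root modulo 71 is 7.

7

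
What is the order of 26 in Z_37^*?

By Lagrange's theorem, ord_37(26) divides φ(37) = 37 − 1 = 36 = 2^2 · 3^2.
Divisors of 36: 1, 2, 3, 4, 6, 9, 12, 18, 36.
Compute 26^d (mod 37) for the divisors d until we hit 1:
26^1 ≡ 26
26^2 ≡ 10
26^3 ≡ 1
So ord_37(26) = 3.

3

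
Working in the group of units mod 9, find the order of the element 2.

6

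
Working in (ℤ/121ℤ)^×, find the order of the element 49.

55

The order of 49 must divide φ(121) = φ(11^2) = 11·(11−1) = 110 = 2 · 5 · 11.
Divisors of 110: 1, 2, 5, 10, 11, 22, 55, 110.
Compute 49^d (mod 121) for the divisors d until we hit 1:
49^1 ≡ 49 (mod 121)
49^2 ≡ 102 (mod 121)
49^5 ≡ 23 (mod 121)
49^10 ≡ 45 (mod 121)
49^11 ≡ 27 (mod 121)
49^22 ≡ 3 (mod 121)
49^55 ≡ 1 (mod 121) ✓
Hence ord(49) = 55.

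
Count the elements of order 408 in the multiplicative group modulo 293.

φ(293) = 293 − 1 = 292 = 2^2 · 73.
In a cyclic group of order 292, there are φ(d) elements of order d for each divisor d of 292, and zero for non-divisors.
Here 292 is not a multiple of 408, so there are no elements of order 408.

0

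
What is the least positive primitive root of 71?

7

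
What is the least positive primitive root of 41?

φ(41) = 41 − 1 = 40 = 2^3 · 5.
Test candidates g = 2, 3, … against the prime factors q ∈ {2, 5} of φ(41): g is a generator iff g^(40/q) ≢ 1 for every such q.
g = 2: 2^20 ≡ 1 — hits 1, so not a primitive root.
g = 3: 3^20 ≡ 40; 3^8 ≡ 1 — hits 1, so not a primitive root.
g = 4: 4^20 ≡ 1 — hits 1, so not a primitive root.
g = 5: 5^20 ≡ 1 — hits 1, so not a primitive root.
g = 6: 6^20 ≡ 40; 6^8 ≡ 10 — none is 1, so 6 is a primitive root.
The smallest primitive root modulo 41 is 6.

6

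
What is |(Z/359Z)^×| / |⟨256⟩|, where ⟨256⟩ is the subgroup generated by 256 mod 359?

2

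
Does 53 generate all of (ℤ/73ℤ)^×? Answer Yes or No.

Yes

φ(73) = 73 − 1 = 72 = 2^3 · 3^2.
An element g generates (Z/73Z)^× iff g^(72/q) ≢ 1 (mod 73) for each prime q ∈ {2, 3}.
53^36 ≡ 72 (mod 73)  [q = 2: ≢ 1 ✓]
53^24 ≡ 64 (mod 73)  [q = 3: ≢ 1 ✓]
Every test exponent gives a nontrivial residue, hence 53 generates the full group.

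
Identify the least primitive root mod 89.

3

φ(89) = 89 − 1 = 88 = 2^3 · 11.
Test candidates g = 2, 3, … against the prime factors q ∈ {2, 11} of φ(89): g is a generator iff g^(88/q) ≢ 1 for every such q.
g = 2: 2^44 ≡ 1 — hits 1, so not a primitive root.
g = 3: 3^44 ≡ 88; 3^8 ≡ 64 — none is 1, so 3 is a primitive root.
So 3 is the smallest generator of (Z/89Z)^×.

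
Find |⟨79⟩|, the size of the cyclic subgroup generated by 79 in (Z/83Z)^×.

82

The order of 79 must divide φ(83) = 83 − 1 = 82 = 2 · 41.
Divisors of 82: 1, 2, 41, 82.
Evaluate successive powers at the divisors of 82:
79^1 ≡ 79 (mod 83)
79^2 ≡ 16 (mod 83)
79^41 ≡ 82 (mod 83)
79^82 ≡ 1 (mod 83) ✓
Hence ord(79) = 82.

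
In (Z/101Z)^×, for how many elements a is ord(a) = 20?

φ(101) = 101 − 1 = 100 = 2^2 · 5^2.
(Z/101Z)^× is cyclic (|G| = 100); a cyclic group of order m has exactly φ(d) elements of each order d | m, and none otherwise.
20 = 2^2 · 5 divides 100, and φ(20) = 8.

8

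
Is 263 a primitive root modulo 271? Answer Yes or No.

No

φ(271) = 271 − 1 = 270 = 2 · 3^3 · 5.
An element g generates (Z/271Z)^× iff g^(270/q) ≢ 1 (mod 271) for each prime q ∈ {2, 3, 5}.
263^135 ≡ 270 (mod 271)  [q = 2: ≢ 1 ✓]
263^90 ≡ 1 (mod 271)  [q = 3: ≡ 1 ✗]
263^54 ≡ 100 (mod 271)  [q = 5: ≢ 1 ✓]
Since 263^90 ≡ 1, the order of 263 divides 90 < 270, so 263 is not a primitive root.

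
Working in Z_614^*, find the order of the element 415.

102

By Lagrange's theorem, ord_614(415) divides φ(614) = φ(2)·φ(307) = 1·306 = 306 = 2 · 3^2 · 17.
Divisors of 306: 1, 2, 3, 6, 9, 17, 18, 34, 51, 102, 153, 306.
Evaluate successive powers at the divisors of 306:
415^1 ≡ 415 (mod 614)
415^2 ≡ 305 (mod 614)
415^3 ≡ 91 (mod 614)
415^6 ≡ 299 (mod 614)
415^9 ≡ 193 (mod 614)
415^17 ≡ 325 (mod 614)
415^18 ≡ 409 (mod 614)
415^34 ≡ 17 (mod 614)
415^51 ≡ 613 (mod 614)
415^102 ≡ 1 (mod 614) ✓
Hence ord(415) = 102.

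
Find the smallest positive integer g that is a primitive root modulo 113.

3

φ(113) = 113 − 1 = 112 = 2^4 · 7.
Test candidates g = 2, 3, … against the prime factors q ∈ {2, 7} of φ(113): g is a generator iff g^(112/q) ≢ 1 for every such q.
g = 2: 2^56 ≡ 1 — hits 1, so not a primitive root.
g = 3: 3^56 ≡ 112; 3^16 ≡ 49 — none is 1, so 3 is a primitive root.
Hence the least primitive root of 113 is 3.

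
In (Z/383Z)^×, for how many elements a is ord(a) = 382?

190

φ(383) = 383 − 1 = 382 = 2 · 191.
(Z/383Z)^× is cyclic (|G| = 382); a cyclic group of order m has exactly φ(d) elements of each order d | m, and none otherwise.
382 = 2 · 191 divides 382, and φ(382) = 190.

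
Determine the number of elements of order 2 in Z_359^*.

1

φ(359) = 359 − 1 = 358 = 2 · 179.
(Z/359Z)^× is cyclic (|G| = 358); a cyclic group of order m has exactly φ(d) elements of each order d | m, and none otherwise.
2 | 358, and φ(2) = 2 − 1 = 1.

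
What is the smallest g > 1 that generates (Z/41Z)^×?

6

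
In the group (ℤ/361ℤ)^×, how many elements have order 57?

36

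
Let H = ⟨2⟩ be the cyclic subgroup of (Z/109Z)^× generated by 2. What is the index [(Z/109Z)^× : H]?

By Lagrange's theorem, ord_109(2) divides φ(109) = 109 − 1 = 108 = 2^2 · 3^3.
Divisors of 108: 1, 2, 3, 4, 6, 9, 12, 18, 27, 36, 54, 108.
Check 2^d mod 109 for each divisor in increasing order:
2^1 ≡ 2 (mod 109)
2^2 ≡ 4 (mod 109)
2^3 ≡ 8 (mod 109)
2^4 ≡ 16 (mod 109)
2^6 ≡ 64 (mod 109)
2^9 ≡ 76 (mod 109)
2^12 ≡ 63 (mod 109)
2^18 ≡ 108 (mod 109)
2^27 ≡ 33 (mod 109)
2^36 ≡ 1 (mod 109) ✓
The order of 2 is 36, so the subgroup it generates has 36 elements.
[(Z/109Z)^× : ⟨2⟩] = 108/36 = 3.

3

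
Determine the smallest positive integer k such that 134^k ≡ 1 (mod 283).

ord(134) | φ(283) = 283 − 1 = 282 = 2 · 3 · 47.
Divisors of 282: 1, 2, 3, 6, 47, 94, 141, 282.
Compute 134^d (mod 283) for the divisors d until we hit 1:
134^1 ≡ 134
134^2 ≡ 127
134^3 ≡ 38
134^6 ≡ 29
134^47 ≡ 1
So ord_283(134) = 47.

47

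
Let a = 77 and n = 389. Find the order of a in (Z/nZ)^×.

97

By Lagrange's theorem, ord_389(77) divides φ(389) = 389 − 1 = 388 = 2^2 · 97.
Divisors of 388: 1, 2, 4, 97, 194, 388.
Check 77^d mod 389 for each divisor in increasing order:
77^1 ≡ 77
77^2 ≡ 94
77^4 ≡ 278
77^97 ≡ 1
The smallest such exponent is 97, so the order of 77 is 97.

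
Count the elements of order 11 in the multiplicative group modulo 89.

10

φ(89) = 89 − 1 = 88 = 2^3 · 11.
Since (Z/89Z)^× is cyclic of order 88, the number of elements of order d is φ(d) when d | 88 and 0 otherwise.
11 | 88, and φ(11) = 11 − 1 = 10.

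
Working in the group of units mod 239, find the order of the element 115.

238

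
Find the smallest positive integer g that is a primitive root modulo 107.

2

φ(107) = 107 − 1 = 106 = 2 · 53.
g is a primitive root iff g^(106/q) ≢ 1 (mod 107) for each prime q ∈ {2, 53}.
g = 2: 2^53 ≡ 106; 2^2 ≡ 4 — none is 1, so 2 is a primitive root.
So 2 is the smallest generator of (Z/107Z)^×.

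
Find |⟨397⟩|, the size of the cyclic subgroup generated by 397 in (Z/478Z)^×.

238

By Lagrange's theorem, ord_478(397) divides φ(478) = φ(2)·φ(239) = 1·238 = 238 = 2 · 7 · 17.
Divisors of 238: 1, 2, 7, 14, 17, 34, 119, 238.
Evaluate successive powers at the divisors of 238:
397^1 ≡ 397 (mod 478)
397^2 ≡ 347 (mod 478)
397^7 ≡ 315 (mod 478)
397^14 ≡ 279 (mod 478)
397^17 ≡ 215 (mod 478)
397^34 ≡ 337 (mod 478)
397^119 ≡ 477 (mod 478)
397^238 ≡ 1 (mod 478) ✓
Therefore the multiplicative order of 397 modulo 478 is 238.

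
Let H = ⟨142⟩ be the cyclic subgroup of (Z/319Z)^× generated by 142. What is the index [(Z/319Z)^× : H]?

10

By Lagrange's theorem, ord_319(142) divides φ(319) = φ(11·29) = (11−1)·(29−1) = 10·28 = 280 = 2^3 · 5 · 7.
Divisors of 280: 1, 2, 4, 5, 7, 8, 10, 14, 20, 28, 35, 40, 56, 70, 140, 280.
Compute 142^d (mod 319) for the divisors d until we hit 1:
142^1 ≡ 142 (mod 319)
142^2 ≡ 67 (mod 319)
142^4 ≡ 23 (mod 319)
142^5 ≡ 76 (mod 319)
142^7 ≡ 307 (mod 319)
142^8 ≡ 210 (mod 319)
142^10 ≡ 34 (mod 319)
142^14 ≡ 144 (mod 319)
142^20 ≡ 199 (mod 319)
142^28 ≡ 1 (mod 319) ✓
Thus |⟨142⟩| = ord(142) = 28.
The index is φ(319) / ord(142) = 280 / 28 = 10.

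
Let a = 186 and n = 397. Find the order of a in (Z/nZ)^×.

396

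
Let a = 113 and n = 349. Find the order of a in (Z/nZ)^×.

ord(113) | φ(349) = 349 − 1 = 348 = 2^2 · 3 · 29.
Divisors of 348: 1, 2, 3, 4, 6, 12, 29, 58, 87, 116, 174, 348.
Compute 113^d (mod 349) for the divisors d until we hit 1:
113^1 ≡ 113 (mod 349)
113^2 ≡ 205 (mod 349)
113^3 ≡ 131 (mod 349)
113^4 ≡ 145 (mod 349)
113^6 ≡ 60 (mod 349)
113^12 ≡ 110 (mod 349)
113^29 ≡ 325 (mod 349)
113^58 ≡ 227 (mod 349)
113^87 ≡ 136 (mod 349)
113^116 ≡ 226 (mod 349)
113^174 ≡ 348 (mod 349)
113^348 ≡ 1 (mod 349) ✓
Hence ord(113) = 348.

348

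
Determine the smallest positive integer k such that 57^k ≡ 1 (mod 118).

The order of 57 must divide φ(118) = φ(2)·φ(59) = 1·58 = 58 = 2 · 29.
Divisors of 58: 1, 2, 29, 58.
Check 57^d mod 118 for each divisor in increasing order:
57^1 ≡ 57
57^2 ≡ 63
57^29 ≡ 1
Hence ord(57) = 29.

29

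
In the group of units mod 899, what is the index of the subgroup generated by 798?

6

ord(798) | φ(899) = φ(29·31) = (29−1)·(31−1) = 28·30 = 840 = 2^3 · 3 · 5 · 7.
Divisors of 840: 1, 2, 3, 4, 5, 6, 7, 8, 10, 12, 14, 15, 20, 21, 24, 28, 30, 35, 40, 42, 56, 60, 70, 84, 105, 120, 140, 168, 210, 280, 420, 840.
Test each divisor d:
798^1 ≡ 798 (mod 899)
798^2 ≡ 312 (mod 899)
798^3 ≡ 852 (mod 899)
798^4 ≡ 252 (mod 899)
798^5 ≡ 619 (mod 899)
798^6 ≡ 411 (mod 899)
798^7 ≡ 742 (mod 899)
798^8 ≡ 574 (mod 899)
798^10 ≡ 187 (mod 899)
798^12 ≡ 808 (mod 899)
798^14 ≡ 376 (mod 899)
798^15 ≡ 681 (mod 899)
798^20 ≡ 807 (mod 899)
798^21 ≡ 302 (mod 899)
798^24 ≡ 190 (mod 899)
798^28 ≡ 233 (mod 899)
798^30 ≡ 776 (mod 899)
798^35 ≡ 278 (mod 899)
798^40 ≡ 373 (mod 899)
798^42 ≡ 405 (mod 899)
798^56 ≡ 349 (mod 899)
798^60 ≡ 745 (mod 899)
798^70 ≡ 869 (mod 899)
798^84 ≡ 407 (mod 899)
798^105 ≡ 650 (mod 899)
798^120 ≡ 342 (mod 899)
798^140 ≡ 1 (mod 899) ✓
So ord_899(798) = 140, hence |⟨798⟩| = 140.
The index is φ(899) / ord(798) = 840 / 140 = 6.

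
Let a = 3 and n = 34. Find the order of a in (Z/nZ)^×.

16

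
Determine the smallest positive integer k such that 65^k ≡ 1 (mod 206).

102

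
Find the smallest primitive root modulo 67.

φ(67) = 67 − 1 = 66 = 2 · 3 · 11.
Test candidates g = 2, 3, … against the prime factors q ∈ {2, 3, 11} of φ(67): g is a generator iff g^(66/q) ≢ 1 for every such q.
g = 2: 2^33 ≡ 66; 2^22 ≡ 37; 2^6 ≡ 64 — none is 1, so 2 is a primitive root.
So 2 is the smallest generator of (Z/67Z)^×.

2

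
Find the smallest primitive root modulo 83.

φ(83) = 83 − 1 = 82 = 2 · 41.
g is a primitive root iff g^(82/q) ≢ 1 (mod 83) for each prime q ∈ {2, 41}.
g = 2: 2^41 ≡ 82; 2^2 ≡ 4 — none is 1, so 2 is a primitive root.
Hence the least primitive root of 83 is 2.

2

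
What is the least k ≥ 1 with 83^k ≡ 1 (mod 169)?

52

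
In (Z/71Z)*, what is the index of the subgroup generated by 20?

10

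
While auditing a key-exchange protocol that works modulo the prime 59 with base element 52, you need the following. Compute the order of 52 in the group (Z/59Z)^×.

58

The order of 52 must divide φ(59) = 59 − 1 = 58 = 2 · 29.
Divisors of 58: 1, 2, 29, 58.
Evaluate successive powers at the divisors of 58:
52^1 ≡ 52
52^2 ≡ 49
52^29 ≡ 58
52^58 ≡ 1
The smallest such exponent is 58, so the order of 52 is 58.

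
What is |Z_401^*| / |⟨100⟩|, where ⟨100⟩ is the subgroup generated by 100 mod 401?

4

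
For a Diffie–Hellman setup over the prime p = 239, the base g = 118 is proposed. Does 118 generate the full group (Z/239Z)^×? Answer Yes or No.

Yes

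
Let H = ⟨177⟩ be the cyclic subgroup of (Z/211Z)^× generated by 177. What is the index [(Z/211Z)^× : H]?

The order of 177 must divide φ(211) = 211 − 1 = 210 = 2 · 3 · 5 · 7.
Divisors of 210: 1, 2, 3, 5, 6, 7, 10, 14, 15, 21, 30, 35, 42, 70, 105, 210.
Compute 177^d (mod 211) for the divisors d until we hit 1:
177^1 ≡ 177
177^2 ≡ 101
177^3 ≡ 153
177^5 ≡ 50
177^6 ≡ 199
177^7 ≡ 197
177^10 ≡ 179
177^14 ≡ 196
177^15 ≡ 88
177^21 ≡ 210
177^30 ≡ 148
177^35 ≡ 15
177^42 ≡ 1
The order of 177 is 42, so the subgroup it generates has 42 elements.
[(Z/211Z)^× : ⟨177⟩] = 210/42 = 5.

5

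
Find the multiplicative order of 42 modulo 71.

70

Since 42 ∈ (Z/71Z)^×, its order divides φ(71) = 71 − 1 = 70 = 2 · 5 · 7.
Divisors of 70: 1, 2, 5, 7, 10, 14, 35, 70.
Test each divisor d:
42^1 ≡ 42 (mod 71)
42^2 ≡ 60 (mod 71)
42^5 ≡ 41 (mod 71)
42^7 ≡ 46 (mod 71)
42^10 ≡ 48 (mod 71)
42^14 ≡ 57 (mod 71)
42^35 ≡ 70 (mod 71)
42^70 ≡ 1 (mod 71) ✓
Hence ord(42) = 70.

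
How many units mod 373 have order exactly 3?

2

φ(373) = 373 − 1 = 372 = 2^2 · 3 · 31.
(Z/373Z)^× is cyclic (|G| = 372); a cyclic group of order m has exactly φ(d) elements of each order d | m, and none otherwise.
3 | 372, and φ(3) = 3 − 1 = 2.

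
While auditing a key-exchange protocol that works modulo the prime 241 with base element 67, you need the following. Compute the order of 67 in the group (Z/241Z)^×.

120

Since 67 ∈ (Z/241Z)^×, its order divides φ(241) = 241 − 1 = 240 = 2^4 · 3 · 5.
Divisors of 240: 1, 2, 3, 4, 5, 6, 8, 10, 12, 15, 16, 20, 24, 30, 40, 48, 60, 80, 120, 240.
Test each divisor d:
67^1 ≡ 67
67^2 ≡ 151
67^3 ≡ 236
67^4 ≡ 147
67^5 ≡ 209
67^6 ≡ 25
67^8 ≡ 160
67^10 ≡ 60
67^12 ≡ 143
67^15 ≡ 8
67^16 ≡ 54
67^20 ≡ 226
67^24 ≡ 205
67^30 ≡ 64
67^40 ≡ 225
67^48 ≡ 91
67^60 ≡ 240
67^80 ≡ 15
67^120 ≡ 1
The smallest such exponent is 120, so the order of 67 is 120.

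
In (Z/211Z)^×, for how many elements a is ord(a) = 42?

φ(211) = 211 − 1 = 210 = 2 · 3 · 5 · 7.
(Z/211Z)^× is cyclic (|G| = 210); a cyclic group of order m has exactly φ(d) elements of each order d | m, and none otherwise.
42 = 2 · 3 · 7 divides 210, and φ(42) = 12.

12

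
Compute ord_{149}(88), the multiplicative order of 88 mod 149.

Since 88 ∈ (Z/149Z)^×, its order divides φ(149) = 149 − 1 = 148 = 2^2 · 37.
Divisors of 148: 1, 2, 4, 37, 74, 148.
Check 88^d mod 149 for each divisor in increasing order:
88^1 ≡ 88 (mod 149)
88^2 ≡ 145 (mod 149)
88^4 ≡ 16 (mod 149)
88^37 ≡ 1 (mod 149) ✓
Hence ord(88) = 37.

37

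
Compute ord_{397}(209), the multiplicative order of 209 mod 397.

99

By Lagrange's theorem, ord_397(209) divides φ(397) = 397 − 1 = 396 = 2^2 · 3^2 · 11.
Divisors of 396: 1, 2, 3, 4, 6, 9, 11, 12, 18, 22, 33, 36, 44, 66, 99, 132, 198, 396.
Compute 209^d (mod 397) for the divisors d until we hit 1:
209^1 ≡ 209 (mod 397)
209^2 ≡ 11 (mod 397)
209^3 ≡ 314 (mod 397)
209^4 ≡ 121 (mod 397)
209^6 ≡ 140 (mod 397)
209^9 ≡ 290 (mod 397)
209^11 ≡ 14 (mod 397)
209^12 ≡ 147 (mod 397)
209^18 ≡ 333 (mod 397)
209^22 ≡ 196 (mod 397)
209^33 ≡ 362 (mod 397)
209^36 ≡ 126 (mod 397)
209^44 ≡ 304 (mod 397)
209^66 ≡ 34 (mod 397)
209^99 ≡ 1 (mod 397) ✓
Therefore the multiplicative order of 209 modulo 397 is 99.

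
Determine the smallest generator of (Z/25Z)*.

2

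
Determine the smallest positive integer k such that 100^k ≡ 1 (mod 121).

The order of 100 must divide φ(121) = φ(11^2) = 11·(11−1) = 110 = 2 · 5 · 11.
Divisors of 110: 1, 2, 5, 10, 11, 22, 55, 110.
Test each divisor d:
100^1 ≡ 100 (mod 121)
100^2 ≡ 78 (mod 121)
100^5 ≡ 12 (mod 121)
100^10 ≡ 23 (mod 121)
100^11 ≡ 1 (mod 121) ✓
The smallest such exponent is 11, so the order of 100 is 11.

11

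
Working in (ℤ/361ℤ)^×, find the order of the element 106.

57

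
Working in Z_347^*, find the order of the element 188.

ord(188) | φ(347) = 347 − 1 = 346 = 2 · 173.
Divisors of 346: 1, 2, 173, 346.
Test each divisor d:
188^1 ≡ 188
188^2 ≡ 297
188^173 ≡ 346
188^346 ≡ 1
Therefore the multiplicative order of 188 modulo 347 is 346.

346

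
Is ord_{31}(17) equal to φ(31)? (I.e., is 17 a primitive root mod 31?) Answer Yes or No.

Yes

φ(31) = 31 − 1 = 30 = 2 · 3 · 5.
17 is a primitive root mod 31 iff 17^(φ(31)/q) ≢ 1 for every prime q | φ(31), i.e. q ∈ {2, 3, 5}.
17^15 ≡ 30 (mod 31)  [q = 2: ≢ 1 ✓]
17^10 ≡ 25 (mod 31)  [q = 3: ≢ 1 ✓]
17^6 ≡ 8 (mod 31)  [q = 5: ≢ 1 ✓]
None equal 1, so ord_31(17) = 30: 17 is a primitive root.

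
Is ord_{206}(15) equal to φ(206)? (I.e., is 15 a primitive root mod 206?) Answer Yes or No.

No

φ(206) = φ(2)·φ(103) = 1·102 = 102 = 2 · 3 · 17.
15 is a primitive root mod 206 iff 15^(φ(206)/q) ≢ 1 for every prime q | φ(206), i.e. q ∈ {2, 3, 17}.
15^51 ≡ 1 (mod 206)  [q = 2: ≡ 1 ✗]
15^34 ≡ 159 (mod 206)  [q = 3: ≢ 1 ✓]
15^6 ≡ 61 (mod 206)  [q = 17: ≢ 1 ✓]
The check at q = 2 fails, so 15 generates a proper subgroup.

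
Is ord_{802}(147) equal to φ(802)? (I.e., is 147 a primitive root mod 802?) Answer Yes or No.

φ(802) = φ(2)·φ(401) = 1·400 = 400 = 2^4 · 5^2.
147 is a primitive root mod 802 iff 147^(φ(802)/q) ≢ 1 for every prime q | φ(802), i.e. q ∈ {2, 5}.
147^200 ≡ 801 (mod 802)  [q = 2: ≢ 1 ✓]
147^80 ≡ 1 (mod 802)  [q = 5: ≡ 1 ✗]
Since 147^80 ≡ 1, the order of 147 divides 80 < 400, so 147 is not a primitive root.

No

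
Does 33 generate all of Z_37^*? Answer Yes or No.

No

φ(37) = 37 − 1 = 36 = 2^2 · 3^2.
It suffices to check that the order of 33 is not a proper divisor of 36: compute 33^(36/q) for q ∈ {2, 3}.
33^18 ≡ 1 (mod 37)  [q = 2: ≡ 1 ✗]
33^12 ≡ 10 (mod 37)  [q = 3: ≢ 1 ✓]
Since 33^18 ≡ 1, the order of 33 divides 18 < 36, so 33 is not a primitive root.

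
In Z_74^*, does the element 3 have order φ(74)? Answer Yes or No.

φ(74) = φ(2)·φ(37) = 1·36 = 36 = 2^2 · 3^2.
Test 3^(36/q) mod 74 for each prime factor q of 36:
3^18 ≡ 1 (mod 74)  [q = 2: ≡ 1 ✗]
3^12 ≡ 47 (mod 74)  [q = 3: ≢ 1 ✓]
3^18 ≡ 1 shows ord(3) | 18, strictly less than φ(74); not a primitive root.

No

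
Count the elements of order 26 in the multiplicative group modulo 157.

12

φ(157) = 157 − 1 = 156 = 2^2 · 3 · 13.
Since (Z/157Z)^× is cyclic of order 156, the number of elements of order d is φ(d) when d | 156 and 0 otherwise.
26 = 2 · 13 divides 156, and φ(26) = 12.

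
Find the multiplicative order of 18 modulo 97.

16

The order of 18 must divide φ(97) = 97 − 1 = 96 = 2^5 · 3.
Divisors of 96: 1, 2, 3, 4, 6, 8, 12, 16, 24, 32, 48, 96.
Test each divisor d:
18^1 ≡ 18 (mod 97)
18^2 ≡ 33 (mod 97)
18^3 ≡ 12 (mod 97)
18^4 ≡ 22 (mod 97)
18^6 ≡ 47 (mod 97)
18^8 ≡ 96 (mod 97)
18^12 ≡ 75 (mod 97)
18^16 ≡ 1 (mod 97) ✓
The smallest such exponent is 16, so the order of 18 is 16.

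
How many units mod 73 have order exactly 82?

0

φ(73) = 73 − 1 = 72 = 2^3 · 3^2.
In a cyclic group of order 72, there are φ(d) elements of order d for each divisor d of 72, and zero for non-divisors.
Here 72 is not a multiple of 82, so there are no elements of order 82.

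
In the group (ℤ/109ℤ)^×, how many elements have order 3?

2

φ(109) = 109 − 1 = 108 = 2^2 · 3^3.
In a cyclic group of order 108, there are φ(d) elements of order d for each divisor d of 108, and zero for non-divisors.
3 | 108, and φ(3) = 3 − 1 = 2.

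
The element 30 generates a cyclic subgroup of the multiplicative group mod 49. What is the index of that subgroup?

By Lagrange's theorem, ord_49(30) divides φ(49) = φ(7^2) = 7·(7−1) = 42 = 2 · 3 · 7.
Divisors of 42: 1, 2, 3, 6, 7, 14, 21, 42.
Compute 30^d (mod 49) for the divisors d until we hit 1:
30^1 ≡ 30 (mod 49)
30^2 ≡ 18 (mod 49)
30^3 ≡ 1 (mod 49) ✓
So ord_49(30) = 3, hence |⟨30⟩| = 3.
[(Z/49Z)^× : ⟨30⟩] = 42/3 = 14.

14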